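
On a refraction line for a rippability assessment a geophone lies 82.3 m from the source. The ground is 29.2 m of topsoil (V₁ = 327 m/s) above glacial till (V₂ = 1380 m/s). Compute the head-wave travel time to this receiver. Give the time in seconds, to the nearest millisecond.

t = x/V₂ + 2h·√(V₂²−V₁²)/(V₁V₂).
√(V₂²−V₁²) = √(1380²−327²) = 1340.7 m/s; delay term = 2·29.2·1340.7/(327·1380) = 0.17351 s.
t = 82.3/1380 + 0.17351 = 0.23314 s.

0.233 s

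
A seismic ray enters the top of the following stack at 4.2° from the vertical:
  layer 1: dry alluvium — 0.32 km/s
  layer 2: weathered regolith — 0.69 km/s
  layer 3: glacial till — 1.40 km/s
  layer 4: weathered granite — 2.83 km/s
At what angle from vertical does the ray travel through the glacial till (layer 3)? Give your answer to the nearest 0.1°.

Snell's law across each interface conserves sin θ / V, so sin θ_3 = V_3·sin θ₁/V₁.
sin θ_3 = 1.40 × sin 4.2° / 0.32 = 0.3204.
θ_3 = 18.69° from the vertical.

18.7°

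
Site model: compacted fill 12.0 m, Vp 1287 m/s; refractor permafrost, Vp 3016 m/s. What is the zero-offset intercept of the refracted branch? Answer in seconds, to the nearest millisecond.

θ_c = arcsin(V₁/V₂) = arcsin(1287/3016) = 25.26°; cos θ_c = 0.9044.
tᵢ = 2h·cos θ_c / V₁ = 2·12.0·0.9044 / 1287 = 0.01686 s.

0.017 s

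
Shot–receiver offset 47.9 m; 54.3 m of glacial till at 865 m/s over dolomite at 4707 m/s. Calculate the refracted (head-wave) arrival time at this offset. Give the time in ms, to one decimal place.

t = x/V₂ + 2h·√(V₂²−V₁²)/(V₁V₂).
√(V₂²−V₁²) = √(4707²−865²) = 4626.8 m/s; delay term = 2·54.3·4626.8/(865·4707) = 0.12341 s.
t = 47.9/4707 + 0.12341 = 0.13359 s.

133.6 ms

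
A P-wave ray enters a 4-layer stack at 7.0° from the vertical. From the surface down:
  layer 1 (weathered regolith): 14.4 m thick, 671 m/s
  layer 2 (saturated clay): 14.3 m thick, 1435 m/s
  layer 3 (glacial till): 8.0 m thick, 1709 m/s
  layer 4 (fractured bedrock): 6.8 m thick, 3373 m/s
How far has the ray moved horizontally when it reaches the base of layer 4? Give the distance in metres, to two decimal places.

13.51 m

Apply Snell's law at each interface; in layer i the horizontal offset is hᵢ·tan θᵢ.
Layer 1: θ = 7.00°; offset = 14.4·tan 7.00° = 1.7681 m.
Layer 2: sin θ = 1435·sin 7.0°/671 = 0.2606, θ = 15.11°; offset = 14.3·tan 15.11° = 3.8604 m.
Layer 3: sin θ = 1709·sin 7.0°/671 = 0.3104, θ = 18.08°; offset = 8.0·tan 18.08° = 2.6122 m.
Layer 4: sin θ = 3373·sin 7.0°/671 = 0.6126, θ = 37.78°; offset = 6.8·tan 37.78° = 5.2706 m.
Σ offsets = 13.5113 m.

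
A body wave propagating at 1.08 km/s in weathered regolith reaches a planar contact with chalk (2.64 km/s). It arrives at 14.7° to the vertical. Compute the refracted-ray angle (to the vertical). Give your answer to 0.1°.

38.3°

Snell's law: sin θ₂ = (V₂/V₁)·sin θ₁ = (2.64/1.08)·sin 14.7° = 0.6203.
θ₂ = sin⁻¹(0.6203) = 38.34° (from vertical).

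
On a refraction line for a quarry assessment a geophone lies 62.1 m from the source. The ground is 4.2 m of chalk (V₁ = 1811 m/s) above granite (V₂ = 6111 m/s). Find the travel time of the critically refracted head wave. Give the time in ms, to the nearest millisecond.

15 ms

θ_c = arcsin(V₁/V₂) = arcsin(1811/6111) = 17.24°, cos θ_c = 0.9551.
Intercept time tᵢ = 2h cos θ_c / V₁ = 2·4.2·0.9551/1811 = 0.00443 s.
t = x/V₂ + tᵢ = 62.1/6111 + 0.00443 = 0.01459 s.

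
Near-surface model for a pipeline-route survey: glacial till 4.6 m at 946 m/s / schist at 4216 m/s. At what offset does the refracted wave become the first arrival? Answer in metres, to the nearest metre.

θ_c = arcsin(946/4216) = 12.97°, so cos θ_c = 0.9745 and tᵢ = 2h cos θ_c/V₁ = 0.0095 s.
At crossover x/V₁ = x/V₂ + tᵢ ⇒ x = tᵢ/(1/V₁ − 1/V₂) = 0.00948/(1.0571e-03 − 2.3719e-04) = 11.56 m.

12 m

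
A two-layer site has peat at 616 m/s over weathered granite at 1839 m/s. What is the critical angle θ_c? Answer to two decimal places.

19.57°

At critical incidence the refracted ray runs along the interface (θ₂ = 90°), so sin θ_c = V₁/V₂.
θ_c = arcsin(616/1839) = arcsin 0.3350 = 19.57°.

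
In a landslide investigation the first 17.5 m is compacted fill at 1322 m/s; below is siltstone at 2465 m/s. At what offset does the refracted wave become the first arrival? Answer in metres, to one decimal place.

63.7 m

x_cross = 2h·√((V₂+V₁)/(V₂−V₁)).
(V₂+V₁)/(V₂−V₁) = (2465+1322)/(2465−1322) = 3.3132; √ = 1.8202.
x_cross = 2·17.5·1.8202 = 63.71 m.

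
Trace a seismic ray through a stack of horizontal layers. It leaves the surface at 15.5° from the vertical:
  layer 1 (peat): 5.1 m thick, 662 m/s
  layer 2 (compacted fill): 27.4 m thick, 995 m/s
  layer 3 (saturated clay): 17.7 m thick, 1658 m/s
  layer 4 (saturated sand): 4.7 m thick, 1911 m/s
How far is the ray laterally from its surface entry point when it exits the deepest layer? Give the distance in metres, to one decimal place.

p = sin θ₁/V₁ = sin 15.5°/662 = 4.0368e-04 s/m is conserved through the stack.
Layer 1: θ = 15.50°; offset = 5.1·tan 15.50° = 1.414 m.
Layer 2: sin θ = p·995 = 0.4017 → θ = 23.68°; offset = 27.4·tan 23.68° = 12.018 m.
Layer 3: sin θ = p·1658 = 0.6693 → θ = 42.01°; offset = 17.7·tan 42.01° = 15.945 m.
Layer 4: sin θ = p·1911 = 0.7714 → θ = 50.48°; offset = 4.7·tan 50.48° = 5.698 m.
Total horizontal offset = 35.075 m.

35.1 m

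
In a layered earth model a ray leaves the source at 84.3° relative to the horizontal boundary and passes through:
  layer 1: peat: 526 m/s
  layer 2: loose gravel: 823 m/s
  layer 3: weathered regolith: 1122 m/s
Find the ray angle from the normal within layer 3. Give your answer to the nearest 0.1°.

From the normal: θ₁ = 90° − 84.3° = 5.7°.
Snell's law across each interface conserves sin θ / V, so sin θ_3 = V_3·sin θ₁/V₁.
sin θ_3 = 1122 × sin 5.7° / 526 = 0.2119.
θ_3 = 12.23° from the vertical.

12.2°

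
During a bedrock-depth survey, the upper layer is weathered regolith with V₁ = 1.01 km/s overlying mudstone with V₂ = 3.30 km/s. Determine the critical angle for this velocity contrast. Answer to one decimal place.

At critical incidence the refracted ray runs along the interface (θ₂ = 90°), so sin θ_c = V₁/V₂.
θ_c = arcsin(1.01/3.30) = arcsin 0.3061 = 17.82°.

17.8°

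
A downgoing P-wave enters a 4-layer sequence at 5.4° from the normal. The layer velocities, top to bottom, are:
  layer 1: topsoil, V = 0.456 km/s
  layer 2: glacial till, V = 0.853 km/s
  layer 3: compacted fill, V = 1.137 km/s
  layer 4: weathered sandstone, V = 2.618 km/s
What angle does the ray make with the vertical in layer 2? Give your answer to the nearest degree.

Ray parameter p = sin 5.4° / 0.456 = 2.0638e-01 s/km.
sin θ_2 = p·V_2 = 2.0638e-01 × 0.853 = 0.1760.
θ_2 = arcsin 0.1760 = 10.14°.

10°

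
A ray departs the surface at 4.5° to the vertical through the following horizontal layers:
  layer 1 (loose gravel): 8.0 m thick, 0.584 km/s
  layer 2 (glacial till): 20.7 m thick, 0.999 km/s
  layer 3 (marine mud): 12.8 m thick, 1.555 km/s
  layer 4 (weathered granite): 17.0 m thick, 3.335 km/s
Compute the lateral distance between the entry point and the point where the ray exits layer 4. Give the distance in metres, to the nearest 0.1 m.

14.7 m

Apply Snell's law at each interface; in layer i the horizontal offset is hᵢ·tan θᵢ.
Layer 1: θ = 4.50°; offset = 8.0·tan 4.50° = 0.630 m.
Layer 2: sin θ = 0.999·sin 4.5°/0.584 = 0.1342, θ = 7.71°; offset = 20.7·tan 7.71° = 2.804 m.
Layer 3: sin θ = 1.555·sin 4.5°/0.584 = 0.2089, θ = 12.06°; offset = 12.8·tan 12.06° = 2.734 m.
Layer 4: sin θ = 3.335·sin 4.5°/0.584 = 0.4480, θ = 26.62°; offset = 17.0·tan 26.62° = 8.520 m.
Summing the layer offsets gives 14.687 m.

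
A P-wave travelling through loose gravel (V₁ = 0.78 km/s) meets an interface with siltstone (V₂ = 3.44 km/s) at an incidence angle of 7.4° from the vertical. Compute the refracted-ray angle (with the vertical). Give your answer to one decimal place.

34.6°

sin θ₁/V₁ = sin θ₂/V₂ ⇒ sin θ₂ = 3.44·sin 7.4°/0.78 = 3.44·0.1288/0.78 = 0.5680.
θ₂ = sin⁻¹(0.5680) = 34.61° (from vertical).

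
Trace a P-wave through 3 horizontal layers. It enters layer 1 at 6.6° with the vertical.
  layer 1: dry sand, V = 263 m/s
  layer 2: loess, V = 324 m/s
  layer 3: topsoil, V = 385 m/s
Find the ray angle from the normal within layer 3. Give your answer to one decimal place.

9.7°

Ray parameter p = sin 6.6° / 263 = 4.3702e-04 s/m.
sin θ_3 = p·V_3 = 4.3702e-04 × 385 = 0.1683.
θ_3 = 9.69° from the vertical.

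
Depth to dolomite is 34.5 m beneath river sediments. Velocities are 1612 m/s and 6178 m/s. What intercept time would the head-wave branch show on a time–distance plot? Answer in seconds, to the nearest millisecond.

tᵢ = 2h·√(V₂²−V₁²)/(V₁V₂).
√(V₂²−V₁²) = √(6178²−1612²) = 5964.0 m/s.
tᵢ = 2·34.5·5964.0/(1612·6178) = 0.04132 s.

0.041 s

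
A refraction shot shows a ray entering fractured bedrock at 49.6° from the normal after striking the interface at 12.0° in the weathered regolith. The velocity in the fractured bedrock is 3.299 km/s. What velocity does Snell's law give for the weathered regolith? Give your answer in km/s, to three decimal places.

0.901 km/s

sin 12.0° = 0.2079; sin 49.6° = 0.7615.
V₁ = V₂·(sin θ₁/sin θ₂) = 3.299·(0.2079/0.7615) = 0.901 km/s.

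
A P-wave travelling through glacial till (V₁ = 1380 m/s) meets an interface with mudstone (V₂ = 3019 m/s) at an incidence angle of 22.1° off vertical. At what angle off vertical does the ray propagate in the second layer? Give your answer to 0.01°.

55.39°

Snell's law: sin θ₂ = (V₂/V₁)·sin θ₁ = (3019/1380)·sin 22.1° = 0.8231.
θ₂ = arcsin 0.8231 = 55.39° from the normal.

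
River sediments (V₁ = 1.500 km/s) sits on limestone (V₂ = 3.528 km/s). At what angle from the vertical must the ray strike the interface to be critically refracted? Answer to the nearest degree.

25°

At critical incidence the refracted ray runs along the interface (θ₂ = 90°), so sin θ_c = V₁/V₂.
θ_c = arcsin(1.500/3.528) = arcsin 0.4252 = 25.16°.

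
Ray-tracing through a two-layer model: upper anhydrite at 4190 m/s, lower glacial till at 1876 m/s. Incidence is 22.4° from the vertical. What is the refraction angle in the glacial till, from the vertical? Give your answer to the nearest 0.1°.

sin θ₁/V₁ = sin θ₂/V₂ ⇒ sin θ₂ = 1876·sin 22.4°/4190 = 1876·0.3811/4190 = 0.1706.
θ₂ = arcsin 0.1706 = 9.82° from the normal.

9.8°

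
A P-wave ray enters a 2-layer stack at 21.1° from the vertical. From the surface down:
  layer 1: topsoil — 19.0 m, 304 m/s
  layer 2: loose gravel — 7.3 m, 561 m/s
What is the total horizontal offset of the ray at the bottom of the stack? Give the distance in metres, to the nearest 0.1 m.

13.8 m

Ray parameter p = sin 21.1° / 304 m/s = 1.1842e-03 s/m.
Layer 1: θ = 21.10°; offset = 19.0·tan 21.10° = 7.331 m.
Layer 2: sin θ = p·561 = 0.6643 → θ = 41.63°; offset = 7.3·tan 41.63° = 6.488 m.
Total horizontal offset = 13.820 m.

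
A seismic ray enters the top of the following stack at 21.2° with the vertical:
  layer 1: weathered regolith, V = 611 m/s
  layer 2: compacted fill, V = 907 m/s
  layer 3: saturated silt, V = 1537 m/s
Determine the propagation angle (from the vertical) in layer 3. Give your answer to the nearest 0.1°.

Ray parameter p = sin 21.2° / 611 = 5.9186e-04 s/m.
sin θ_3 = p·V_3 = 5.9186e-04 × 1537 = 0.9097.
θ_3 = 65.46° from the vertical.

65.5°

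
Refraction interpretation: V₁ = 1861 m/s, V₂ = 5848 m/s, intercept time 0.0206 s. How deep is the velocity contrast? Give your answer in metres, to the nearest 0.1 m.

20.2 m

θ_c = arcsin(1861/5848) = 18.56°; cos θ_c = 0.9480.
tᵢ = 2h cos θ_c/V₁ ⇒ h = tᵢ·V₁/(2 cos θ_c) = 0.0206·1861/(2·0.9480) = 20.22 m.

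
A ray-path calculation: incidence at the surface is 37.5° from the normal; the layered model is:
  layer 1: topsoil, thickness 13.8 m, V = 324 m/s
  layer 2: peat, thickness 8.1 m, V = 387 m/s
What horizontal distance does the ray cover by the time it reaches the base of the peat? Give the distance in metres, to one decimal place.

Apply Snell's law at each interface; in layer i the horizontal offset is hᵢ·tan θᵢ.
Layer 1: θ = 37.50°; offset = 13.8·tan 37.50° = 10.589 m.
Layer 2: sin θ = 387·sin 37.5°/324 = 0.7271, θ = 46.65°; offset = 8.1·tan 46.65° = 8.579 m.
Σ offsets = 19.169 m.

19.2 m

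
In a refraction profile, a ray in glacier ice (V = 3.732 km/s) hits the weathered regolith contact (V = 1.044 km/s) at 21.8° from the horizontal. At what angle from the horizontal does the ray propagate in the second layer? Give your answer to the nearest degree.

75°

Angle from the normal: 90° − 21.8° = 68.2°.
Snell's law: sin θ₂ = (V₂/V₁)·sin θ₁ = (1.044/3.732)·sin 68.2° = 0.2597.
θ₂ = sin⁻¹(0.2597) = 15.05° (from vertical).
From the interface: 90° − 15.05° = 74.95°.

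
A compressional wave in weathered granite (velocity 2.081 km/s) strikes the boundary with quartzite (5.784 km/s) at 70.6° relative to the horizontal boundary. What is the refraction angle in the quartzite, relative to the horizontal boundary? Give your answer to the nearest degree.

Angle from the normal: 90° − 70.6° = 19.4°.
sin θ₁/V₁ = sin θ₂/V₂ ⇒ sin θ₂ = 5.784·sin 19.4°/2.081 = 5.784·0.3322/2.081 = 0.9232.
θ₂ = sin⁻¹(0.9232) = 67.40° (from vertical).
From the interface: 90° − 67.40° = 22.60°.

23°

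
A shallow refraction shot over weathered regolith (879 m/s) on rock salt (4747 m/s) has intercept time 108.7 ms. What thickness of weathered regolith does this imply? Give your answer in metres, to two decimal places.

48.61 m

θ_c = arcsin(879/4747) = 10.67°; cos θ_c = 0.9827.
tᵢ = 2h cos θ_c/V₁ ⇒ h = tᵢ·V₁/(2 cos θ_c) = 0.1087·879/(2·0.9827) = 48.61 m.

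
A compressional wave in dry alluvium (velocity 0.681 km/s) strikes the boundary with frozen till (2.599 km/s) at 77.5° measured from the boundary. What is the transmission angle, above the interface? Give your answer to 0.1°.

34.3°

Convert to the normal: θ₁ = 90° − 77.5° = 12.5°.
Snell's law: sin θ₂ = (V₂/V₁)·sin θ₁ = (2.599/0.681)·sin 12.5° = 0.8260.
θ₂ = sin⁻¹(0.8260) = 55.69° (from vertical).
From the interface: 90° − 55.69° = 34.31°.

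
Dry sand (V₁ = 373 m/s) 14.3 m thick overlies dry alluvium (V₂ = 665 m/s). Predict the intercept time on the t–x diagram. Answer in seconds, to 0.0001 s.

θ_c = arcsin(V₁/V₂) = arcsin(373/665) = 34.12°; cos θ_c = 0.8279.
tᵢ = 2h·cos θ_c / V₁ = 2·14.3·0.8279 / 373 = 0.06348 s.

0.0635 s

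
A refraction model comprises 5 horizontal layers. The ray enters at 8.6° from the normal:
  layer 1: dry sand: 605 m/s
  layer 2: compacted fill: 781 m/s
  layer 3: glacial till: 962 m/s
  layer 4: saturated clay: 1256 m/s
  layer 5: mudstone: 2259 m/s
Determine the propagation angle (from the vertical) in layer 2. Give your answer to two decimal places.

11.13°

Ray parameter p = sin 8.6° / 605 = 2.4717e-04 s/m.
sin θ_2 = p·V_2 = 2.4717e-04 × 781 = 0.1930.
θ_2 = arcsin 0.1930 = 11.13°.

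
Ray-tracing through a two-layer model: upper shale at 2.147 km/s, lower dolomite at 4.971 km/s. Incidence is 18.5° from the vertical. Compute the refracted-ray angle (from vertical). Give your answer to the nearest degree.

47°

Snell's law: sin θ₂ = (V₂/V₁)·sin θ₁ = (4.971/2.147)·sin 18.5° = 0.7347.
θ₂ = arcsin 0.7347 = 47.28° from the normal.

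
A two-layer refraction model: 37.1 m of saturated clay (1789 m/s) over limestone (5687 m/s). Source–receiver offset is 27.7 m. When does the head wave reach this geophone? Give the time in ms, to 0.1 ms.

44.2 ms

θ_c = arcsin(V₁/V₂) = arcsin(1789/5687) = 18.34°, cos θ_c = 0.9492.
Intercept time tᵢ = 2h cos θ_c / V₁ = 2·37.1·0.9492/1789 = 0.03937 s.
t = x/V₂ + tᵢ = 27.7/5687 + 0.03937 = 0.04424 s.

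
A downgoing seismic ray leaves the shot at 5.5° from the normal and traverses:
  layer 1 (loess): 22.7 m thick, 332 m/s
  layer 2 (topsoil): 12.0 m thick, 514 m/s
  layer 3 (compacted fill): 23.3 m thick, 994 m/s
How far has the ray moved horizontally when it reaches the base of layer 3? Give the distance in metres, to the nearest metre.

Ray parameter p = sin 5.5° / 332 m/s = 2.8869e-04 s/m.
Layer 1: θ = 5.50°; offset = 22.7·tan 5.50° = 2.186 m.
Layer 2: sin θ = p·514 = 0.1484 → θ = 8.53°; offset = 12.0·tan 8.53° = 1.801 m.
Layer 3: sin θ = p·994 = 0.2870 → θ = 16.68°; offset = 23.3·tan 16.68° = 6.980 m.
Σ offsets = 10.966 m.

11 m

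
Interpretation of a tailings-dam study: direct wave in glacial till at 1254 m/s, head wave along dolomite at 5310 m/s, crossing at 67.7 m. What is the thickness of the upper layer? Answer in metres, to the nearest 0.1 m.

26.6 m

x_cross = 2h·√((V₂+V₁)/(V₂−V₁)) → h = x_cross / (2·√((V₂+V₁)/(V₂−V₁))).
√((V₂+V₁)/(V₂−V₁)) = √((5310+1254)/(5310−1254)) = 1.2721.
h = 67.7 / (2·1.2721) = 26.61 m.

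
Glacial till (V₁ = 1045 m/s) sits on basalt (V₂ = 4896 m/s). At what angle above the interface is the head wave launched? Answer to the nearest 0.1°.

77.7°

Critical incidence: sin θ_c = V₁/V₂ = 1045/4896 = 0.2134.
θ_c = arcsin 0.2134 = 12.32°.
Measured from the interface: 90° − 12.32° = 77.68°.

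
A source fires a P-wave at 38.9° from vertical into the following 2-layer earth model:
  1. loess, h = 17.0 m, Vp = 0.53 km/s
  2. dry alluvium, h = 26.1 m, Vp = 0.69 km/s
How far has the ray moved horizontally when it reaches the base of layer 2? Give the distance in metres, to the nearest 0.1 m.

50.8 m

p = sin θ₁/V₁ = sin 38.9°/0.53 = 1.1848e+00 s/km is conserved through the stack.
Layer 1: θ = 38.90°; offset = 17.0·tan 38.90° = 13.717 m.
Layer 2: sin θ = p·0.69 = 0.8175 → θ = 54.84°; offset = 26.1·tan 54.84° = 37.053 m.
Summing the layer offsets gives 50.770 m.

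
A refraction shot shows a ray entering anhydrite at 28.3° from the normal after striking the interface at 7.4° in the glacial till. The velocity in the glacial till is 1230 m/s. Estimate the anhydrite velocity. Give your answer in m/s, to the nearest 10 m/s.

4530 m/s

Snell's law: sin 7.4°/V₁ = sin 28.3°/V₂.
V₂ = V₁·sin 28.3°/sin 7.4° = 1230 × 3.6809 = 4527.55 m/s.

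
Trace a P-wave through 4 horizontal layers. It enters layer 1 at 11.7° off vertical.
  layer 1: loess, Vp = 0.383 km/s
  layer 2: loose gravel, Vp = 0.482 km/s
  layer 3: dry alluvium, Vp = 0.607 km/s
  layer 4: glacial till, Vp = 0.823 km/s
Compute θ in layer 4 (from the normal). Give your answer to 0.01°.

25.83°

Snell's law across each interface conserves sin θ / V, so sin θ_4 = V_4·sin θ₁/V₁.
sin θ_4 = 0.823 × sin 11.7° / 0.383 = 0.4358.
θ_4 = arcsin 0.4358 = 25.83°.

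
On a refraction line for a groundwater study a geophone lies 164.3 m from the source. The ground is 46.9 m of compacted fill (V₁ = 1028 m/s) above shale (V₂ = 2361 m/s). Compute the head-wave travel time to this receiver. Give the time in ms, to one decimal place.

θ_c = arcsin(V₁/V₂) = arcsin(1028/2361) = 25.81°, cos θ_c = 0.9002.
Intercept time tᵢ = 2h cos θ_c / V₁ = 2·46.9·0.9002/1028 = 0.08214 s.
t = x/V₂ + tᵢ = 164.3/2361 + 0.08214 = 0.15173 s.

151.7 ms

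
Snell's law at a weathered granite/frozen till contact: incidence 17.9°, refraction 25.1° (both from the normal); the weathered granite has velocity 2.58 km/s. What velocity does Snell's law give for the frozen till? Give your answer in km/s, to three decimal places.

3.561 km/s

Snell's law: sin 17.9°/V₁ = sin 25.1°/V₂.
V₂ = V₁·sin 25.1°/sin 17.9° = 2.58 × 1.3802 = 3.561 km/s.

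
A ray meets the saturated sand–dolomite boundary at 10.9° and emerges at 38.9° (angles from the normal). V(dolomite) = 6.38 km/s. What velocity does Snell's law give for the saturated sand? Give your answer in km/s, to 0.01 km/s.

1.92 km/s

sin 10.9° = 0.1891; sin 38.9° = 0.6280.
V₁ = V₂·(sin θ₁/sin θ₂) = 6.38·(0.1891/0.6280) = 1.92 km/s.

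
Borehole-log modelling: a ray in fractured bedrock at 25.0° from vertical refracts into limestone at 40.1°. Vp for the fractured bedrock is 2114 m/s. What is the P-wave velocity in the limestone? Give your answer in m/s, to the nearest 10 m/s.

3220 m/s

Snell's law: sin 25.0°/V₁ = sin 40.1°/V₂.
V₂ = V₁·sin 40.1°/sin 25.0° = 2114 × 1.5241 = 3222.00 m/s.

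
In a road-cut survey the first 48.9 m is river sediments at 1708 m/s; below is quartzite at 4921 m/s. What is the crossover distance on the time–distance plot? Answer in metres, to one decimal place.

x_cross = 2h·√((V₂+V₁)/(V₂−V₁)).
(V₂+V₁)/(V₂−V₁) = (4921+1708)/(4921−1708) = 2.0632; √ = 1.4364.
x_cross = 2·48.9·1.4364 = 140.48 m.

140.5 m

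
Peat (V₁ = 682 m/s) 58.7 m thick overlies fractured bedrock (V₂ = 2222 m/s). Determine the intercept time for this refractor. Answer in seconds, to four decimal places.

tᵢ = 2h·√(V₂²−V₁²)/(V₁V₂).
√(V₂²−V₁²) = √(2222²−682²) = 2114.7 m/s.
tᵢ = 2·58.7·2114.7/(682·2222) = 0.16383 s.

0.1638 s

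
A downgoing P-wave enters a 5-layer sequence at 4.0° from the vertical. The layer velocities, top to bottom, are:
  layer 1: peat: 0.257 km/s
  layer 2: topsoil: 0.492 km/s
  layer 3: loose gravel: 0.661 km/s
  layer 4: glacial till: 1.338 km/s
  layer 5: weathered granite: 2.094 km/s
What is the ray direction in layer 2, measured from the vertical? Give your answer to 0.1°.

Snell's law across each interface conserves sin θ / V, so sin θ_2 = V_2·sin θ₁/V₁.
sin θ_2 = 0.492 × sin 4.0° / 0.257 = 0.1335.
θ_2 = arcsin 0.1335 = 7.67°.

7.7°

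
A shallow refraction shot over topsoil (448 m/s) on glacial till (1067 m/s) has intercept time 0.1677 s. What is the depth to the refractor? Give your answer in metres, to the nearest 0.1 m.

41.4 m

h = tᵢ·V₁·V₂ / (2·√(V₂²−V₁²)).
√(V₂²−V₁²) = √(1067² − 448²) = 968.4 m/s.
h = 0.1677 s × 448 × 1067 / (2 × 968.4) = 41.39 m.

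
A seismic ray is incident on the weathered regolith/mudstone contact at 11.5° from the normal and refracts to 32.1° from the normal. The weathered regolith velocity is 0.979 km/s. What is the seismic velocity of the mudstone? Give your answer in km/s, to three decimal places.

sin 11.5° = 0.1994; sin 32.1° = 0.5314.
V₂ = V₁·(sin θ₂/sin θ₁) = 0.979·(0.5314/0.1994) = 2.609 km/s.

2.609 km/s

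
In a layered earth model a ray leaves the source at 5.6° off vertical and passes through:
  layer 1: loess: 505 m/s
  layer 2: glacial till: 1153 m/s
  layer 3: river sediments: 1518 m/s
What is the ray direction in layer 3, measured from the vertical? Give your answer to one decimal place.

17.1°

Snell's law across each interface conserves sin θ / V, so sin θ_3 = V_3·sin θ₁/V₁.
sin θ_3 = 1518 × sin 5.6° / 505 = 0.2933.
θ_3 = arcsin 0.2933 = 17.06°.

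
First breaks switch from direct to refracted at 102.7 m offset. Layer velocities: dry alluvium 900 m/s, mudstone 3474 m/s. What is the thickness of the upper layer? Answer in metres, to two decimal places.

39.39 m

x_cross = 2h·√((V₂+V₁)/(V₂−V₁)) → h = x_cross / (2·√((V₂+V₁)/(V₂−V₁))).
√((V₂+V₁)/(V₂−V₁)) = √((3474+900)/(3474−900)) = 1.3036.
h = 102.7 / (2·1.3036) = 39.39 m.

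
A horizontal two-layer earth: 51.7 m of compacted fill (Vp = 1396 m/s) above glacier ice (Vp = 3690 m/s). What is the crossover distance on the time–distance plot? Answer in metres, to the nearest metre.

154 m

θ_c = arcsin(1396/3690) = 22.23°, so cos θ_c = 0.9257 and tᵢ = 2h cos θ_c/V₁ = 0.0686 s.
At crossover x/V₁ = x/V₂ + tᵢ ⇒ x = tᵢ/(1/V₁ − 1/V₂) = 0.06856/(7.1633e-04 − 2.7100e-04) = 153.96 m.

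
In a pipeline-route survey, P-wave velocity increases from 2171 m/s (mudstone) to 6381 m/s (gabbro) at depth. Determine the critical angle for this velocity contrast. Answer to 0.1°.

19.9°

Critical incidence: sin θ_c = V₁/V₂ = 2171/6381 = 0.3402.
θ_c = arcsin 0.3402 = 19.89°.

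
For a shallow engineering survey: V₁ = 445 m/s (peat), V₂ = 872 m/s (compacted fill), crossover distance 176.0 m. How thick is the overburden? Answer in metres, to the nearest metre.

x_cross = 2h·√((V₂+V₁)/(V₂−V₁)) → h = x_cross / (2·√((V₂+V₁)/(V₂−V₁))).
√((V₂+V₁)/(V₂−V₁)) = √((872+445)/(872−445)) = 1.7562.
h = 176.0 / (2·1.7562) = 50.11 m.

50 m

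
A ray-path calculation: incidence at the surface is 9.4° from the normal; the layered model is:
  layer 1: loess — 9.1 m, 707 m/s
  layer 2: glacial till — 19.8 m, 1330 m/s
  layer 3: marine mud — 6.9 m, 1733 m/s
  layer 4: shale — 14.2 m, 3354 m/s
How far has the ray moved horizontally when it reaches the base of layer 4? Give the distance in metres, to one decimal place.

Apply Snell's law at each interface; in layer i the horizontal offset is hᵢ·tan θᵢ.
Layer 1: θ = 9.40°; offset = 9.1·tan 9.40° = 1.506 m.
Layer 2: sin θ = 1330·sin 9.4°/707 = 0.3072, θ = 17.89°; offset = 19.8·tan 17.89° = 6.393 m.
Layer 3: sin θ = 1733·sin 9.4°/707 = 0.4003, θ = 23.60°; offset = 6.9·tan 23.60° = 3.014 m.
Layer 4: sin θ = 3354·sin 9.4°/707 = 0.7748, θ = 50.79°; offset = 14.2·tan 50.79° = 17.404 m.
Total horizontal offset = 28.317 m.

28.3 m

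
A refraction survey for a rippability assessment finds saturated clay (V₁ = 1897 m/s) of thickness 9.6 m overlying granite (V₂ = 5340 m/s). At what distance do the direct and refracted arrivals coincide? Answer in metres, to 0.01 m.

27.84 m

θ_c = arcsin(1897/5340) = 20.81°, so cos θ_c = 0.9348 and tᵢ = 2h cos θ_c/V₁ = 0.0095 s.
At crossover x/V₁ = x/V₂ + tᵢ ⇒ x = tᵢ/(1/V₁ − 1/V₂) = 0.00946/(5.2715e-04 − 1.8727e-04) = 27.84 m.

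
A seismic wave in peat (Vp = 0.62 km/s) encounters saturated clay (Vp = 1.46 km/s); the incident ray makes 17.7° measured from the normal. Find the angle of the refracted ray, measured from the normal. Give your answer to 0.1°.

sin θ₁/V₁ = sin θ₂/V₂ ⇒ sin θ₂ = 1.46·sin 17.7°/0.62 = 1.46·0.3040/0.62 = 0.7159.
θ₂ = arcsin 0.7159 = 45.72° from the normal.

45.7°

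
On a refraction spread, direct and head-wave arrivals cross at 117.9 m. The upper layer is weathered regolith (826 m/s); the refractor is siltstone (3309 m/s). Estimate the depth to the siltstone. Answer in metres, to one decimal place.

h = (x_cross/2)·√((V₂−V₁)/(V₂+V₁)).
(V₂−V₁)/(V₂+V₁) = (3309−826)/(3309+826) = 0.6005; √ = 0.7749.
h = (117.9/2)·0.7749 = 45.68 m.

45.7 m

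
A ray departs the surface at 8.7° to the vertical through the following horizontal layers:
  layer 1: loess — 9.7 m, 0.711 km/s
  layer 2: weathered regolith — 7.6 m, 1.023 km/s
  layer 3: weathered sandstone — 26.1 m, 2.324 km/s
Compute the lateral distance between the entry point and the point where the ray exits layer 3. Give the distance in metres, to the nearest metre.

18 m

Apply Snell's law at each interface; in layer i the horizontal offset is hᵢ·tan θᵢ.
Layer 1: θ = 8.70°; offset = 9.7·tan 8.70° = 1.484 m.
Layer 2: sin θ = 1.023·sin 8.7°/0.711 = 0.2176, θ = 12.57°; offset = 7.6·tan 12.57° = 1.695 m.
Layer 3: sin θ = 2.324·sin 8.7°/0.711 = 0.4944, θ = 29.63°; offset = 26.1·tan 29.63° = 14.846 m.
Σ offsets = 18.025 m.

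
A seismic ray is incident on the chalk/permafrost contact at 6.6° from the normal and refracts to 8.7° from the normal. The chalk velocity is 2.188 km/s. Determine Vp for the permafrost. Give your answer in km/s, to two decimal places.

sin 6.6° = 0.1149; sin 8.7° = 0.1513.
V₂ = V₁·(sin θ₂/sin θ₁) = 2.188·(0.1513/0.1149) = 2.88 km/s.

2.88 km/s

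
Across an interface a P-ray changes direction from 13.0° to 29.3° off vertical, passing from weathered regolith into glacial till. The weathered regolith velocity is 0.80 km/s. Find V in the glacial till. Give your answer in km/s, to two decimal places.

1.74 km/s

Snell's law: sin 13.0°/V₁ = sin 29.3°/V₂.
V₂ = V₁·sin 29.3°/sin 13.0° = 0.80 × 2.1755 = 1.74 km/s.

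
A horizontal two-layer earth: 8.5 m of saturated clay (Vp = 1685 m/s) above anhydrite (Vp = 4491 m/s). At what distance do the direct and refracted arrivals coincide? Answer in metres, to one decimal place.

θ_c = arcsin(1685/4491) = 22.04°, so cos θ_c = 0.9269 and tᵢ = 2h cos θ_c/V₁ = 0.0094 s.
At crossover x/V₁ = x/V₂ + tᵢ ⇒ x = tᵢ/(1/V₁ − 1/V₂) = 0.00935/(5.9347e-04 − 2.2267e-04) = 25.22 m.

25.2 m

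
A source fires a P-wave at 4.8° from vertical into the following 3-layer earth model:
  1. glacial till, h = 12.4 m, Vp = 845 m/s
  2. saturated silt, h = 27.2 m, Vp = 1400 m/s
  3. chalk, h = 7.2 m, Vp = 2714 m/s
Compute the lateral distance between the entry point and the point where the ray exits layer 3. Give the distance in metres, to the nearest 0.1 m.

6.9 m

Apply Snell's law at each interface; in layer i the horizontal offset is hᵢ·tan θᵢ.
Layer 1: θ = 4.80°; offset = 12.4·tan 4.80° = 1.041 m.
Layer 2: sin θ = 1400·sin 4.8°/845 = 0.1386, θ = 7.97°; offset = 27.2·tan 7.97° = 3.808 m.
Layer 3: sin θ = 2714·sin 4.8°/845 = 0.2688, θ = 15.59°; offset = 7.2·tan 15.59° = 2.009 m.
Summing the layer offsets gives 6.858 m.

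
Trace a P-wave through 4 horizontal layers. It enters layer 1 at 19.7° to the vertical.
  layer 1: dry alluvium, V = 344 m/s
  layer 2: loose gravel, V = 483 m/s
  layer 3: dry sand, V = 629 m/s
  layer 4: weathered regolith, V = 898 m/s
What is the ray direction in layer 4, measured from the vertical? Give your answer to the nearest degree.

62°

Snell's law across each interface conserves sin θ / V, so sin θ_4 = V_4·sin θ₁/V₁.
sin θ_4 = 898 × sin 19.7° / 344 = 0.8800.
θ_4 = arcsin 0.8800 = 61.64°.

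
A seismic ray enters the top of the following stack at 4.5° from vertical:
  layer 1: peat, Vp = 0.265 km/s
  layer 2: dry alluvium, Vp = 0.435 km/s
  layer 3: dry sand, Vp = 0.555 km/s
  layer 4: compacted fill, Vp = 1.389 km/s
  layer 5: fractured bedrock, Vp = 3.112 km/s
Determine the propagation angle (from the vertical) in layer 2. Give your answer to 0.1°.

Snell's law across each interface conserves sin θ / V, so sin θ_2 = V_2·sin θ₁/V₁.
sin θ_2 = 0.435 × sin 4.5° / 0.265 = 0.1288.
θ_2 = 7.40° from the vertical.

7.4°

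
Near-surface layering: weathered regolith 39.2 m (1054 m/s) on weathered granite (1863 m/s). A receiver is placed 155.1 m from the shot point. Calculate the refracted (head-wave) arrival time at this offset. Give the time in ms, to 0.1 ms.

θ_c = arcsin(V₁/V₂) = arcsin(1054/1863) = 34.45°, cos θ_c = 0.8246.
Intercept time tᵢ = 2h cos θ_c / V₁ = 2·39.2·0.8246/1054 = 0.06133 s.
t = x/V₂ + tᵢ = 155.1/1863 + 0.06133 = 0.14459 s.

144.6 ms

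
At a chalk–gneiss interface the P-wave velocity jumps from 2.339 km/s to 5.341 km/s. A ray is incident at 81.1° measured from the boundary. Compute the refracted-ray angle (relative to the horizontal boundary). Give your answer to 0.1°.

69.3°

Convert to the normal: θ₁ = 90° − 81.1° = 8.9°.
Snell's law: sin θ₂ = (V₂/V₁)·sin θ₁ = (5.341/2.339)·sin 8.9° = 0.3533.
θ₂ = sin⁻¹(0.3533) = 20.69° (from vertical).
From the interface: 90° − 20.69° = 69.31°.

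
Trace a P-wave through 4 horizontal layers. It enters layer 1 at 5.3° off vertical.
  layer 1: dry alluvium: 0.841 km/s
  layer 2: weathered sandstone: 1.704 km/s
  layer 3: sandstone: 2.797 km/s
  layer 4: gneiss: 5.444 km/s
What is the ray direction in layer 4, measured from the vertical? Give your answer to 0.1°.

36.7°

Ray parameter p = sin 5.3° / 0.841 = 1.0983e-01 s/km.
sin θ_4 = p·V_4 = 1.0983e-01 × 5.444 = 0.5979.
θ_4 = 36.72° from the vertical.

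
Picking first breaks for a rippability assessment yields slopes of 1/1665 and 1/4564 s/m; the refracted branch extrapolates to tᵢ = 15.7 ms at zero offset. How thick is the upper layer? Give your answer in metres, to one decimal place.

θ_c = arcsin(1665/4564) = 21.40°; cos θ_c = 0.9311.
tᵢ = 2h cos θ_c/V₁ ⇒ h = tᵢ·V₁/(2 cos θ_c) = 0.0157·1665/(2·0.9311) = 14.04 m.

14.0 m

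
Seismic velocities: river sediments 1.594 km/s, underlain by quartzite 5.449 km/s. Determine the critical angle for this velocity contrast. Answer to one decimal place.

At critical incidence the refracted ray runs along the interface (θ₂ = 90°), so sin θ_c = V₁/V₂.
θ_c = arcsin(1.594/5.449) = arcsin 0.2925 = 17.01°.

17.0°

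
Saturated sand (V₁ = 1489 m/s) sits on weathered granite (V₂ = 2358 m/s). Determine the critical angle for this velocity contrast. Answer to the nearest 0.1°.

Critical incidence: sin θ_c = V₁/V₂ = 1489/2358 = 0.6315.
θ_c = arcsin 0.6315 = 39.16°.

39.2°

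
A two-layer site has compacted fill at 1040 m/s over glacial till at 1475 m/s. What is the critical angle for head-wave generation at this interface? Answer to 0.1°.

44.8°

At critical incidence the refracted ray runs along the interface (θ₂ = 90°), so sin θ_c = V₁/V₂.
θ_c = arcsin(1040/1475) = arcsin 0.7051 = 44.84°.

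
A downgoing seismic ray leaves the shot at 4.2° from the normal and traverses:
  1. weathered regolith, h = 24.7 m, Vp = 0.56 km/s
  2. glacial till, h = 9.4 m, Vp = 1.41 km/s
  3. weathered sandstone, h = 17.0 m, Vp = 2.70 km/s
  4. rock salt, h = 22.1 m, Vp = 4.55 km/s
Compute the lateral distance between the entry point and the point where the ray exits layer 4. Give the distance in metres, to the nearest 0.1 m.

26.4 m

Apply Snell's law at each interface; in layer i the horizontal offset is hᵢ·tan θᵢ.
Layer 1: θ = 4.20°; offset = 24.7·tan 4.20° = 1.814 m.
Layer 2: sin θ = 1.41·sin 4.2°/0.56 = 0.1844, θ = 10.63°; offset = 9.4·tan 10.63° = 1.764 m.
Layer 3: sin θ = 2.70·sin 4.2°/0.56 = 0.3531, θ = 20.68°; offset = 17.0·tan 20.68° = 6.416 m.
Layer 4: sin θ = 4.55·sin 4.2°/0.56 = 0.5951, θ = 36.52°; offset = 22.1·tan 36.52° = 16.363 m.
Total horizontal offset = 26.357 m.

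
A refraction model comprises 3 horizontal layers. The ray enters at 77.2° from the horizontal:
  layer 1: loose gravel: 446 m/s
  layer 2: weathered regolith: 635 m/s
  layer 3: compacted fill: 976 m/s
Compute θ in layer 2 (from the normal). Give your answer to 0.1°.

18.4°

From the normal: θ₁ = 90° − 77.2° = 12.8°.
Ray parameter p = sin 12.8° / 446 = 4.9675e-04 s/m.
sin θ_2 = p·V_2 = 4.9675e-04 × 635 = 0.3154.
θ_2 = 18.39° from the vertical.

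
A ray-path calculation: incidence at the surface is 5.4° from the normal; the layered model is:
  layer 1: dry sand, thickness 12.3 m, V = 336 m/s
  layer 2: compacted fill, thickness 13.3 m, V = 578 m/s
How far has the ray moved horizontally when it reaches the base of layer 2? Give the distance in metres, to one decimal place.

p = sin θ₁/V₁ = sin 5.4°/336 = 2.8008e-04 s/m is conserved through the stack.
Layer 1: θ = 5.40°; offset = 12.3·tan 5.40° = 1.163 m.
Layer 2: sin θ = p·578 = 0.1619 → θ = 9.32°; offset = 13.3·tan 9.32° = 2.182 m.
Total horizontal offset = 3.345 m.

3.3 m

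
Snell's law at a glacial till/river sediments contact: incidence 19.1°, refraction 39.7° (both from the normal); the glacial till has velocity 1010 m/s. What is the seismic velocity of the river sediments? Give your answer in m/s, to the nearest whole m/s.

1972 m/s

sin 19.1° = 0.3272; sin 39.7° = 0.6388.
V₂ = V₁·(sin θ₂/sin θ₁) = 1010·(0.6388/0.3272) = 1971.64 m/s.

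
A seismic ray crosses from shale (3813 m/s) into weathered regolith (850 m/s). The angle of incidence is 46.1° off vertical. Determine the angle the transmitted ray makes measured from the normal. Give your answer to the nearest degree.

9°

sin θ₁/V₁ = sin θ₂/V₂ ⇒ sin θ₂ = 850·sin 46.1°/3813 = 850·0.7206/3813 = 0.1606.
θ₂ = arcsin 0.1606 = 9.24° from the normal.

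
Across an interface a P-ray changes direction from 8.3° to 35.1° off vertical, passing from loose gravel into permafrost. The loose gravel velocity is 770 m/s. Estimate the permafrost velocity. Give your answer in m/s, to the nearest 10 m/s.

3070 m/s

Snell's law: sin 8.3°/V₁ = sin 35.1°/V₂.
V₂ = V₁·sin 35.1°/sin 8.3° = 770 × 3.9832 = 3067.09 m/s.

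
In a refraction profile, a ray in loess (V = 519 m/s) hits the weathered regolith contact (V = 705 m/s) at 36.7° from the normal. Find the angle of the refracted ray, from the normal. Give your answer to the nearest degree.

Snell's law: sin θ₂ = (V₂/V₁)·sin θ₁ = (705/519)·sin 36.7° = 0.8118.
θ₂ = arcsin 0.8118 = 54.27° from the normal.

54°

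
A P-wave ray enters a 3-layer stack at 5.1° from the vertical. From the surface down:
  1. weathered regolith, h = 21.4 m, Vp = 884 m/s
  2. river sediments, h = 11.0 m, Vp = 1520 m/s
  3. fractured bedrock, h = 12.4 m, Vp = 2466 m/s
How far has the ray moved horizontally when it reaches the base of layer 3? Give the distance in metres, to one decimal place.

Apply Snell's law at each interface; in layer i the horizontal offset is hᵢ·tan θᵢ.
Layer 1: θ = 5.10°; offset = 21.4·tan 5.10° = 1.910 m.
Layer 2: sin θ = 1520·sin 5.1°/884 = 0.1528, θ = 8.79°; offset = 11.0·tan 8.79° = 1.701 m.
Layer 3: sin θ = 2466·sin 5.1°/884 = 0.2480, θ = 14.36°; offset = 12.4·tan 14.36° = 3.174 m.
Total horizontal offset = 6.785 m.

6.8 m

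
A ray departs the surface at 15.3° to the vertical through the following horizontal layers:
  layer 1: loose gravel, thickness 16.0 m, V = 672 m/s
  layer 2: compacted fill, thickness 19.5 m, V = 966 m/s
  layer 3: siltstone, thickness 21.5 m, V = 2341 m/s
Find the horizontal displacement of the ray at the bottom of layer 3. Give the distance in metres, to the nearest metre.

63 m

p = sin θ₁/V₁ = sin 15.3°/672 = 3.9267e-04 s/m is conserved through the stack.
Layer 1: θ = 15.30°; offset = 16.0·tan 15.30° = 4.377 m.
Layer 2: sin θ = p·966 = 0.3793 → θ = 22.29°; offset = 19.5·tan 22.29° = 7.994 m.
Layer 3: sin θ = p·2341 = 0.9192 → θ = 66.81°; offset = 21.5·tan 66.81° = 50.199 m.
Summing the layer offsets gives 62.570 m.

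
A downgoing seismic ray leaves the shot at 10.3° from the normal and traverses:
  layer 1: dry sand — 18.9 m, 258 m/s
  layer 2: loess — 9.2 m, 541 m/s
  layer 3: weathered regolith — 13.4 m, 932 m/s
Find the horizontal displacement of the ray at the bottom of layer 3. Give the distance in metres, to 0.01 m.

18.49 m

p = sin θ₁/V₁ = sin 10.3°/258 = 6.9303e-04 s/m is conserved through the stack.
Layer 1: θ = 10.30°; offset = 18.9·tan 10.30° = 3.4347 m.
Layer 2: sin θ = p·541 = 0.3749 → θ = 22.02°; offset = 9.2·tan 22.02° = 3.7208 m.
Layer 3: sin θ = p·932 = 0.6459 → θ = 40.23°; offset = 13.4·tan 40.23° = 11.3374 m.
Summing the layer offsets gives 18.4928 m.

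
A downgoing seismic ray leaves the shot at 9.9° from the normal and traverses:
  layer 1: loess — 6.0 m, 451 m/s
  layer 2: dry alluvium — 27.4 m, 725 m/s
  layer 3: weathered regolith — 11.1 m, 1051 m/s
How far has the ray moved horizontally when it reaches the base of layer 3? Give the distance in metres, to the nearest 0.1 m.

p = sin θ₁/V₁ = sin 9.9°/451 = 3.8122e-04 s/m is conserved through the stack.
Layer 1: θ = 9.90°; offset = 6.0·tan 9.90° = 1.047 m.
Layer 2: sin θ = p·725 = 0.2764 → θ = 16.04°; offset = 27.4·tan 16.04° = 7.880 m.
Layer 3: sin θ = p·1051 = 0.4007 → θ = 23.62°; offset = 11.1·tan 23.62° = 4.854 m.
Summing the layer offsets gives 13.781 m.

13.8 m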